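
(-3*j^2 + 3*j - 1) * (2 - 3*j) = 9*j^3 - 15*j^2 + 9*j - 2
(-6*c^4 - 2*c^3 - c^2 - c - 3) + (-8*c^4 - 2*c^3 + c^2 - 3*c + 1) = -14*c^4 - 4*c^3 - 4*c - 2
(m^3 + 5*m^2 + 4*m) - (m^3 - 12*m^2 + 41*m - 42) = 17*m^2 - 37*m + 42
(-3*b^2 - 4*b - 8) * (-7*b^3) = 21*b^5 + 28*b^4 + 56*b^3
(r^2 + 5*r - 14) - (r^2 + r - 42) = 4*r + 28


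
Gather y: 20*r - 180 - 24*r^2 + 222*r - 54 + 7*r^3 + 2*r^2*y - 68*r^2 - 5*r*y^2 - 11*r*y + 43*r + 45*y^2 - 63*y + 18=7*r^3 - 92*r^2 + 285*r + y^2*(45 - 5*r) + y*(2*r^2 - 11*r - 63) - 216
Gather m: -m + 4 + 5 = 9 - m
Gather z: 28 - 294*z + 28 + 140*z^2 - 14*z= 140*z^2 - 308*z + 56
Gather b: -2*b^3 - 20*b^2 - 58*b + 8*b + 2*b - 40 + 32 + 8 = -2*b^3 - 20*b^2 - 48*b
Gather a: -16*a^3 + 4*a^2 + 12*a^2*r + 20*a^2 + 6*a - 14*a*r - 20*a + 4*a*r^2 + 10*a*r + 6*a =-16*a^3 + a^2*(12*r + 24) + a*(4*r^2 - 4*r - 8)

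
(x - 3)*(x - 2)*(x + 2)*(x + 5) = x^4 + 2*x^3 - 19*x^2 - 8*x + 60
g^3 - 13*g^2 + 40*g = g*(g - 8)*(g - 5)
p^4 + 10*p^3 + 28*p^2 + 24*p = p*(p + 2)^2*(p + 6)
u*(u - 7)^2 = u^3 - 14*u^2 + 49*u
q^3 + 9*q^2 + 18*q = q*(q + 3)*(q + 6)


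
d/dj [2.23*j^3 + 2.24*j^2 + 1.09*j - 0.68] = 6.69*j^2 + 4.48*j + 1.09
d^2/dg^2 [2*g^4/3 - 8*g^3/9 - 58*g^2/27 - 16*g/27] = 8*g^2 - 16*g/3 - 116/27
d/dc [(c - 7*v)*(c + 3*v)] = 2*c - 4*v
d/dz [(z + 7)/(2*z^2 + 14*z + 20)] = (z^2 + 7*z - (z + 7)*(2*z + 7) + 10)/(2*(z^2 + 7*z + 10)^2)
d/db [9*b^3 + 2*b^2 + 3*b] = 27*b^2 + 4*b + 3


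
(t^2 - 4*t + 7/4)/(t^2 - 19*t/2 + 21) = (t - 1/2)/(t - 6)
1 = 1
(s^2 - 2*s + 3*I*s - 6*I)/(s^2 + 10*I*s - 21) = (s - 2)/(s + 7*I)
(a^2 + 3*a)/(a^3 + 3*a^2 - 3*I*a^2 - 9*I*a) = 1/(a - 3*I)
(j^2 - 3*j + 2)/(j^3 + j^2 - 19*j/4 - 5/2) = 4*(j - 1)/(4*j^2 + 12*j + 5)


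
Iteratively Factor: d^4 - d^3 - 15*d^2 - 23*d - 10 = (d + 2)*(d^3 - 3*d^2 - 9*d - 5) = (d - 5)*(d + 2)*(d^2 + 2*d + 1) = (d - 5)*(d + 1)*(d + 2)*(d + 1)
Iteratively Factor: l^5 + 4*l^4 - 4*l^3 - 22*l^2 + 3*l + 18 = (l - 1)*(l^4 + 5*l^3 + l^2 - 21*l - 18) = (l - 2)*(l - 1)*(l^3 + 7*l^2 + 15*l + 9) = (l - 2)*(l - 1)*(l + 3)*(l^2 + 4*l + 3) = (l - 2)*(l - 1)*(l + 3)^2*(l + 1)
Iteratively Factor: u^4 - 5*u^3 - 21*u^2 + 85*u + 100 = (u - 5)*(u^3 - 21*u - 20) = (u - 5)*(u + 1)*(u^2 - u - 20) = (u - 5)^2*(u + 1)*(u + 4)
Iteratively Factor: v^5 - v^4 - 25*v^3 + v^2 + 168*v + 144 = (v + 3)*(v^4 - 4*v^3 - 13*v^2 + 40*v + 48) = (v - 4)*(v + 3)*(v^3 - 13*v - 12) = (v - 4)*(v + 1)*(v + 3)*(v^2 - v - 12) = (v - 4)^2*(v + 1)*(v + 3)*(v + 3)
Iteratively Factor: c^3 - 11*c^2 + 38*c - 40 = (c - 5)*(c^2 - 6*c + 8) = (c - 5)*(c - 4)*(c - 2)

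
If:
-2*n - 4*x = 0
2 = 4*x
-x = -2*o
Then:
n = -1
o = 1/4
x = 1/2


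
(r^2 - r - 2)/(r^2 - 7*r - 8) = (r - 2)/(r - 8)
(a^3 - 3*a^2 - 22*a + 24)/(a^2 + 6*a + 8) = (a^2 - 7*a + 6)/(a + 2)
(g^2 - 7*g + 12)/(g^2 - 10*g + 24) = (g - 3)/(g - 6)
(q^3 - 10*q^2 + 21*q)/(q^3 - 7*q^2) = (q - 3)/q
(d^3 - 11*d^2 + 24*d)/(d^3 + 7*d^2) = (d^2 - 11*d + 24)/(d*(d + 7))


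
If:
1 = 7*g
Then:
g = 1/7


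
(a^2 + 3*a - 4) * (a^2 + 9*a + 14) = a^4 + 12*a^3 + 37*a^2 + 6*a - 56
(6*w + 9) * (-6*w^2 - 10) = -36*w^3 - 54*w^2 - 60*w - 90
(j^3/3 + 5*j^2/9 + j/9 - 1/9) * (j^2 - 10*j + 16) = j^5/3 - 25*j^4/9 - j^3/9 + 23*j^2/3 + 26*j/9 - 16/9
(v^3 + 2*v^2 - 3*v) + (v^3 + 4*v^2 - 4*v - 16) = 2*v^3 + 6*v^2 - 7*v - 16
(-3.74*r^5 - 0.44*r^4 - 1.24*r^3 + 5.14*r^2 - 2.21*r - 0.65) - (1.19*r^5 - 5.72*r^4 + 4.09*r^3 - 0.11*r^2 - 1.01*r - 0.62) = -4.93*r^5 + 5.28*r^4 - 5.33*r^3 + 5.25*r^2 - 1.2*r - 0.03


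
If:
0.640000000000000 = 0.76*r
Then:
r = 0.84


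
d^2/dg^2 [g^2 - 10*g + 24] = 2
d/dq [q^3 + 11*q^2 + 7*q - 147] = 3*q^2 + 22*q + 7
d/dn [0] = 0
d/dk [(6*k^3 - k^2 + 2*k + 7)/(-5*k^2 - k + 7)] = (-30*k^4 - 12*k^3 + 137*k^2 + 56*k + 21)/(25*k^4 + 10*k^3 - 69*k^2 - 14*k + 49)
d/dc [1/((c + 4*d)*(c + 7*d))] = (-2*c - 11*d)/(c^4 + 22*c^3*d + 177*c^2*d^2 + 616*c*d^3 + 784*d^4)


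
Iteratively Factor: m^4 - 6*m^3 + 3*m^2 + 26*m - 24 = (m - 4)*(m^3 - 2*m^2 - 5*m + 6) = (m - 4)*(m - 3)*(m^2 + m - 2) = (m - 4)*(m - 3)*(m - 1)*(m + 2)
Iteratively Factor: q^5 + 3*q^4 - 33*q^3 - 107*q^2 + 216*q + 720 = (q + 3)*(q^4 - 33*q^2 - 8*q + 240) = (q - 3)*(q + 3)*(q^3 + 3*q^2 - 24*q - 80) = (q - 3)*(q + 3)*(q + 4)*(q^2 - q - 20) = (q - 5)*(q - 3)*(q + 3)*(q + 4)*(q + 4)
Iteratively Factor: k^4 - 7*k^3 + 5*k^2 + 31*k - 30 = (k + 2)*(k^3 - 9*k^2 + 23*k - 15) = (k - 1)*(k + 2)*(k^2 - 8*k + 15) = (k - 3)*(k - 1)*(k + 2)*(k - 5)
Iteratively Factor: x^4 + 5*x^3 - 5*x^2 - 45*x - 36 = (x + 1)*(x^3 + 4*x^2 - 9*x - 36) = (x - 3)*(x + 1)*(x^2 + 7*x + 12) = (x - 3)*(x + 1)*(x + 3)*(x + 4)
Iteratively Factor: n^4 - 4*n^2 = (n)*(n^3 - 4*n) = n*(n - 2)*(n^2 + 2*n) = n^2*(n - 2)*(n + 2)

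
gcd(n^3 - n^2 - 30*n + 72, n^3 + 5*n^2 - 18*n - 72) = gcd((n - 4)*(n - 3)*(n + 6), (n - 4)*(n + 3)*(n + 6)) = n^2 + 2*n - 24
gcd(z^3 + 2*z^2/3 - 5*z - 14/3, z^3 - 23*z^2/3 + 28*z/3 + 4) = 1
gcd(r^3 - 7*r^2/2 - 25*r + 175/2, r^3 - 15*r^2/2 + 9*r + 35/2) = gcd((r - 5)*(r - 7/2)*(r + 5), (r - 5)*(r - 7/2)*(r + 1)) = r^2 - 17*r/2 + 35/2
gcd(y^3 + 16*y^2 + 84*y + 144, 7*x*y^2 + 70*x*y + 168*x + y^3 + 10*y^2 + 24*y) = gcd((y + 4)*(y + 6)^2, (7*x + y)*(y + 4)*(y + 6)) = y^2 + 10*y + 24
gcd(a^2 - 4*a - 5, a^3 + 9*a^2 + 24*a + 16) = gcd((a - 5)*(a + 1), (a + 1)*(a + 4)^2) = a + 1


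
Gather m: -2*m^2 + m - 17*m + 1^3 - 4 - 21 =-2*m^2 - 16*m - 24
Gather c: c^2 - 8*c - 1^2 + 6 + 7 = c^2 - 8*c + 12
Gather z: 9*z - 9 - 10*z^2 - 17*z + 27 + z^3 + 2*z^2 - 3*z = z^3 - 8*z^2 - 11*z + 18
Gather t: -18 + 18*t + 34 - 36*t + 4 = 20 - 18*t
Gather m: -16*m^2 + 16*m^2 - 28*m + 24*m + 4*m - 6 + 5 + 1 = 0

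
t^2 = t^2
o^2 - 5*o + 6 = (o - 3)*(o - 2)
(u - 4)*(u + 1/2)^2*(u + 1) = u^4 - 2*u^3 - 27*u^2/4 - 19*u/4 - 1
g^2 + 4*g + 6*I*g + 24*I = (g + 4)*(g + 6*I)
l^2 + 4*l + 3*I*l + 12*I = (l + 4)*(l + 3*I)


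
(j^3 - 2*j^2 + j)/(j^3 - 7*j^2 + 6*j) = (j - 1)/(j - 6)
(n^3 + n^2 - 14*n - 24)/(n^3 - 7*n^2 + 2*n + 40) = (n + 3)/(n - 5)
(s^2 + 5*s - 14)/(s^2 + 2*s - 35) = (s - 2)/(s - 5)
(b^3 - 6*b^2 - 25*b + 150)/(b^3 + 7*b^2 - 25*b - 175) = (b - 6)/(b + 7)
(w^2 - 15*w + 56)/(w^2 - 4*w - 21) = (w - 8)/(w + 3)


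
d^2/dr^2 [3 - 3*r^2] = -6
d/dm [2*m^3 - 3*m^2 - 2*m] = 6*m^2 - 6*m - 2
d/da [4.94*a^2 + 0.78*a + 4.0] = 9.88*a + 0.78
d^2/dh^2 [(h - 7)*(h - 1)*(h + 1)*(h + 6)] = 12*h^2 - 6*h - 86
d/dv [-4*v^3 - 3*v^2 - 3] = 6*v*(-2*v - 1)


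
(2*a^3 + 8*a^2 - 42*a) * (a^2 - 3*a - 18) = 2*a^5 + 2*a^4 - 102*a^3 - 18*a^2 + 756*a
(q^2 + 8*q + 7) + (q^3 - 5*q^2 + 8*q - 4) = q^3 - 4*q^2 + 16*q + 3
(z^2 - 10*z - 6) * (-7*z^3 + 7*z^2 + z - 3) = -7*z^5 + 77*z^4 - 27*z^3 - 55*z^2 + 24*z + 18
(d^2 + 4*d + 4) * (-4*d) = -4*d^3 - 16*d^2 - 16*d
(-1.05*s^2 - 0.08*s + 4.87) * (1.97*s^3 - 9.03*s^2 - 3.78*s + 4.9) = -2.0685*s^5 + 9.3239*s^4 + 14.2853*s^3 - 48.8187*s^2 - 18.8006*s + 23.863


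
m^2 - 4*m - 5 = (m - 5)*(m + 1)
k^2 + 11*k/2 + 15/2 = (k + 5/2)*(k + 3)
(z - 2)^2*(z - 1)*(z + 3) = z^4 - 2*z^3 - 7*z^2 + 20*z - 12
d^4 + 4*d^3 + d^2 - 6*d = d*(d - 1)*(d + 2)*(d + 3)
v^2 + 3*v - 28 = (v - 4)*(v + 7)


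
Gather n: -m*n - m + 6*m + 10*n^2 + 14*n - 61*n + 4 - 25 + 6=5*m + 10*n^2 + n*(-m - 47) - 15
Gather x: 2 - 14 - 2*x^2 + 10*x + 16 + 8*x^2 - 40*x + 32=6*x^2 - 30*x + 36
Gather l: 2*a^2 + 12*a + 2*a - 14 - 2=2*a^2 + 14*a - 16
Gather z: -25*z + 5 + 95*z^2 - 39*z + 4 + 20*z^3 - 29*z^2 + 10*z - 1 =20*z^3 + 66*z^2 - 54*z + 8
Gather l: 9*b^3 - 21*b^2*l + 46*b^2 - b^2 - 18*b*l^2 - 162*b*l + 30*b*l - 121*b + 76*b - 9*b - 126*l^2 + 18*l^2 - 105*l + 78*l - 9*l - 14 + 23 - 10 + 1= 9*b^3 + 45*b^2 - 54*b + l^2*(-18*b - 108) + l*(-21*b^2 - 132*b - 36)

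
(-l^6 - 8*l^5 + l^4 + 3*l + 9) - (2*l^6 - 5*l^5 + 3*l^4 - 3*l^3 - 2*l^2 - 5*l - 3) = -3*l^6 - 3*l^5 - 2*l^4 + 3*l^3 + 2*l^2 + 8*l + 12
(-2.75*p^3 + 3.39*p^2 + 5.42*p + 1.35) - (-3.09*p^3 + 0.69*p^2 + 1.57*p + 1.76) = 0.34*p^3 + 2.7*p^2 + 3.85*p - 0.41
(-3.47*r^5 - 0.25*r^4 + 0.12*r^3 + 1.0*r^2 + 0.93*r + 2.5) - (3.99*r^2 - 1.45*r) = -3.47*r^5 - 0.25*r^4 + 0.12*r^3 - 2.99*r^2 + 2.38*r + 2.5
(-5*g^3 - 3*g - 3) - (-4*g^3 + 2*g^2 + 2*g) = -g^3 - 2*g^2 - 5*g - 3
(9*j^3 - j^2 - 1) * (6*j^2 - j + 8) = 54*j^5 - 15*j^4 + 73*j^3 - 14*j^2 + j - 8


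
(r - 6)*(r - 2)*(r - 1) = r^3 - 9*r^2 + 20*r - 12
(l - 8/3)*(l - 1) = l^2 - 11*l/3 + 8/3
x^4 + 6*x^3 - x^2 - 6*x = x*(x - 1)*(x + 1)*(x + 6)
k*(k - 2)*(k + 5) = k^3 + 3*k^2 - 10*k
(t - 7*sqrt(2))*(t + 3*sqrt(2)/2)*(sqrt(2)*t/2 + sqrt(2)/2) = sqrt(2)*t^3/2 - 11*t^2/2 + sqrt(2)*t^2/2 - 21*sqrt(2)*t/2 - 11*t/2 - 21*sqrt(2)/2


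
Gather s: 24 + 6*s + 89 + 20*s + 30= 26*s + 143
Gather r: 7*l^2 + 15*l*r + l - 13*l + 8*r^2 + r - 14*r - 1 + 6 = 7*l^2 - 12*l + 8*r^2 + r*(15*l - 13) + 5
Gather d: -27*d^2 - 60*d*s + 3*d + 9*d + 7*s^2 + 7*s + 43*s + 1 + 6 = -27*d^2 + d*(12 - 60*s) + 7*s^2 + 50*s + 7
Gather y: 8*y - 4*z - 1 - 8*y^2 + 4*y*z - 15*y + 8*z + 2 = -8*y^2 + y*(4*z - 7) + 4*z + 1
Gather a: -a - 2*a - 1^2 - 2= -3*a - 3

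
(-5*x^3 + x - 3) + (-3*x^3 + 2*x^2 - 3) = -8*x^3 + 2*x^2 + x - 6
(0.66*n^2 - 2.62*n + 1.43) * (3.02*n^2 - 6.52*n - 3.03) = 1.9932*n^4 - 12.2156*n^3 + 19.4012*n^2 - 1.385*n - 4.3329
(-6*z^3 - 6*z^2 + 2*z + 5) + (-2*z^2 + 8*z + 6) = -6*z^3 - 8*z^2 + 10*z + 11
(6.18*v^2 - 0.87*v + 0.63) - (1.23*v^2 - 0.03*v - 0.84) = 4.95*v^2 - 0.84*v + 1.47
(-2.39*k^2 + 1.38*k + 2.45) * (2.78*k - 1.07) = -6.6442*k^3 + 6.3937*k^2 + 5.3344*k - 2.6215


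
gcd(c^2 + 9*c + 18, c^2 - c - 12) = c + 3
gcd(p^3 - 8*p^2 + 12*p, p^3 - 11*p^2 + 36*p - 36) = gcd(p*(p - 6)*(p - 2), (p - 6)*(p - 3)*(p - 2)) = p^2 - 8*p + 12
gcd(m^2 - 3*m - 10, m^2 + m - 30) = m - 5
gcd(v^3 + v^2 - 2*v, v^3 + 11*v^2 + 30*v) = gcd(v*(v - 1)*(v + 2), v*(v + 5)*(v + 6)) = v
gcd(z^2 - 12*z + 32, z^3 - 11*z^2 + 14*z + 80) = z - 8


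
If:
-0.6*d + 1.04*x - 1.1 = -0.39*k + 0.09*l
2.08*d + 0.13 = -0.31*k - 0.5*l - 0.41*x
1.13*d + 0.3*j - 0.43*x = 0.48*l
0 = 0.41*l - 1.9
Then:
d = 0.162956277577216*x - 1.42865144355415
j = 0.819531354459152*x + 12.7958879170621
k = 1.69200590922877 - 2.41596470116326*x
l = 4.63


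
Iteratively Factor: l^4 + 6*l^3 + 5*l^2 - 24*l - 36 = (l + 3)*(l^3 + 3*l^2 - 4*l - 12) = (l + 3)^2*(l^2 - 4) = (l + 2)*(l + 3)^2*(l - 2)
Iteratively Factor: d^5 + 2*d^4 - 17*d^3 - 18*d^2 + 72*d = (d + 4)*(d^4 - 2*d^3 - 9*d^2 + 18*d) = d*(d + 4)*(d^3 - 2*d^2 - 9*d + 18) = d*(d - 2)*(d + 4)*(d^2 - 9) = d*(d - 3)*(d - 2)*(d + 4)*(d + 3)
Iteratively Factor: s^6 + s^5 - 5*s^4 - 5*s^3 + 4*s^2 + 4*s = (s - 2)*(s^5 + 3*s^4 + s^3 - 3*s^2 - 2*s) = (s - 2)*(s - 1)*(s^4 + 4*s^3 + 5*s^2 + 2*s) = (s - 2)*(s - 1)*(s + 1)*(s^3 + 3*s^2 + 2*s) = (s - 2)*(s - 1)*(s + 1)^2*(s^2 + 2*s) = (s - 2)*(s - 1)*(s + 1)^2*(s + 2)*(s)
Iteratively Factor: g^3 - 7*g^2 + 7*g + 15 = (g - 3)*(g^2 - 4*g - 5) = (g - 5)*(g - 3)*(g + 1)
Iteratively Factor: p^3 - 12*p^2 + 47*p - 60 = (p - 3)*(p^2 - 9*p + 20) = (p - 5)*(p - 3)*(p - 4)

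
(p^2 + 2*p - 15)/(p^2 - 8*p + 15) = (p + 5)/(p - 5)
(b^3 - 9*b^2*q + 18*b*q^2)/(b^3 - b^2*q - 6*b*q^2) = (b - 6*q)/(b + 2*q)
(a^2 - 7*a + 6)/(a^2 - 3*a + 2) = (a - 6)/(a - 2)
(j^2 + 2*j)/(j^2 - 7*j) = (j + 2)/(j - 7)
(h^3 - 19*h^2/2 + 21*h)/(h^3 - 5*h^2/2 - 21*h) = (2*h - 7)/(2*h + 7)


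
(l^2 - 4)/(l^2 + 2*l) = (l - 2)/l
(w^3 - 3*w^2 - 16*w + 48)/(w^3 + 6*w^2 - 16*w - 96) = (w - 3)/(w + 6)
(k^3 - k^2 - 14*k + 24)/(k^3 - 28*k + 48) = (k^2 + k - 12)/(k^2 + 2*k - 24)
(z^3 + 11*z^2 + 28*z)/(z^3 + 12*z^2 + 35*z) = (z + 4)/(z + 5)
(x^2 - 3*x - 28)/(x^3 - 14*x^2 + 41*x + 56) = (x + 4)/(x^2 - 7*x - 8)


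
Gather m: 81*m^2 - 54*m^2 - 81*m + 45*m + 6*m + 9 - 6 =27*m^2 - 30*m + 3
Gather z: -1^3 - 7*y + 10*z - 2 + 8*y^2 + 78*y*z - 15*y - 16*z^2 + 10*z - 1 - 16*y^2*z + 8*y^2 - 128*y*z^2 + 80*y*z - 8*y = 16*y^2 - 30*y + z^2*(-128*y - 16) + z*(-16*y^2 + 158*y + 20) - 4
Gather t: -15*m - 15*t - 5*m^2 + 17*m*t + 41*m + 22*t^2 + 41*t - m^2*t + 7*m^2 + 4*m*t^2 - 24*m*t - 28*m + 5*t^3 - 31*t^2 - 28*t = 2*m^2 - 2*m + 5*t^3 + t^2*(4*m - 9) + t*(-m^2 - 7*m - 2)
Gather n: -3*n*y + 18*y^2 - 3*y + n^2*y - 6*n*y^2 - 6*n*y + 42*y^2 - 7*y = n^2*y + n*(-6*y^2 - 9*y) + 60*y^2 - 10*y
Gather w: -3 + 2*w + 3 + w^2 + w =w^2 + 3*w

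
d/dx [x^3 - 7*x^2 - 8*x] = 3*x^2 - 14*x - 8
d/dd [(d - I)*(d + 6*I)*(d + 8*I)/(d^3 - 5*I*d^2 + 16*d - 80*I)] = 2*(-9*I*d^4 + 50*d^3 - 173*I*d^2 + 800*d + 976*I)/(d^6 - 10*I*d^5 + 7*d^4 - 320*I*d^3 - 544*d^2 - 2560*I*d - 6400)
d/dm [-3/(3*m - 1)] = 9/(3*m - 1)^2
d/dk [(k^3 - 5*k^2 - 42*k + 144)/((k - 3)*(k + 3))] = (k^2 + 6*k + 42)/(k^2 + 6*k + 9)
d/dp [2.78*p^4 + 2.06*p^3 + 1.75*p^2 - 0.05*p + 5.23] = 11.12*p^3 + 6.18*p^2 + 3.5*p - 0.05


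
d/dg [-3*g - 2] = -3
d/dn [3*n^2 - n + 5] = 6*n - 1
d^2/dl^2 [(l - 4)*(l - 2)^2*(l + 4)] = 12*l^2 - 24*l - 24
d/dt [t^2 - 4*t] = 2*t - 4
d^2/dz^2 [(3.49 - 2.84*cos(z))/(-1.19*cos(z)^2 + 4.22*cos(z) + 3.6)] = (-0.027844060235585*cos(z)^5 + 0.0381261608315167*cos(z)^4 - 0.813737634678749*cos(z)^3 + 0.937763285318349*cos(z)^2 + 0.611540810493059*cos(z) - 1.66504999411094)/(0.0116670534085726*cos(z)^6 - 0.124121761472713*cos(z)^5 + 0.334277022354845*cos(z)^4 + 0.230684221896748*cos(z)^3 - 1.01125821888861*cos(z)^2 - 1.13594945885627*cos(z) - 0.323018803466238)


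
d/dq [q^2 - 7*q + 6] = 2*q - 7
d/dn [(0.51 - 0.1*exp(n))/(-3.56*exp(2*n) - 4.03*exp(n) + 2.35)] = (-0.356*exp(2*n) + 3.6312*exp(n) + 1.8203)*exp(n)/(12.6736*exp(4*n) + 28.6936*exp(3*n) - 0.491099999999996*exp(2*n) - 18.941*exp(n) + 5.5225)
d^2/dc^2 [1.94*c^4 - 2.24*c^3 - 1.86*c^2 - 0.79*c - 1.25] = 23.28*c^2 - 13.44*c - 3.72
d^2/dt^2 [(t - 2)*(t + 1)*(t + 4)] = 6*t + 6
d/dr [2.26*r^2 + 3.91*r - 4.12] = 4.52*r + 3.91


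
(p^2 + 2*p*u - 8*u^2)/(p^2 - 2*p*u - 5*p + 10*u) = (p + 4*u)/(p - 5)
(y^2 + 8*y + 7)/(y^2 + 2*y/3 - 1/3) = 3*(y + 7)/(3*y - 1)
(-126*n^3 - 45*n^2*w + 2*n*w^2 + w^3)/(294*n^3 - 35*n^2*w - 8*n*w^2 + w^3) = (3*n + w)/(-7*n + w)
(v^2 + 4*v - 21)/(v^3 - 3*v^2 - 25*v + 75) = (v + 7)/(v^2 - 25)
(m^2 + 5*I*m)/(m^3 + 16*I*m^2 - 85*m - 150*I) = m/(m^2 + 11*I*m - 30)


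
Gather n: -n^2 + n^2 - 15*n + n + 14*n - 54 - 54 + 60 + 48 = 0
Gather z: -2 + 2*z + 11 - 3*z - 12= -z - 3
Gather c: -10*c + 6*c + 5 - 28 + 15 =-4*c - 8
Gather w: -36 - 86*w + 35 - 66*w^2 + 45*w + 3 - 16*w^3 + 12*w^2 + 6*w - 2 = -16*w^3 - 54*w^2 - 35*w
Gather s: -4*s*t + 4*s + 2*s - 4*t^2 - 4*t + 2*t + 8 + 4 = s*(6 - 4*t) - 4*t^2 - 2*t + 12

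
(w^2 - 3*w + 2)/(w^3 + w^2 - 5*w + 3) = (w - 2)/(w^2 + 2*w - 3)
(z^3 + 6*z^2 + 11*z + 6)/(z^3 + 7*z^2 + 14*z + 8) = (z + 3)/(z + 4)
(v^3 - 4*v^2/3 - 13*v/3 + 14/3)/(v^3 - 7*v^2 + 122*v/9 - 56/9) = 3*(v^2 + v - 2)/(3*v^2 - 14*v + 8)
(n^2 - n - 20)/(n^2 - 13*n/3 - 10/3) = 3*(n + 4)/(3*n + 2)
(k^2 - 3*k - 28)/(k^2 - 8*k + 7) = (k + 4)/(k - 1)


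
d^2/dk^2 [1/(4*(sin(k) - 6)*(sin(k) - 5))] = (-4*sin(k)^4 + 33*sin(k)^3 + 5*sin(k)^2 - 396*sin(k) + 182)/(4*(sin(k) - 6)^3*(sin(k) - 5)^3)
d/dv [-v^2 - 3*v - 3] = -2*v - 3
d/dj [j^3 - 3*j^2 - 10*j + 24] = 3*j^2 - 6*j - 10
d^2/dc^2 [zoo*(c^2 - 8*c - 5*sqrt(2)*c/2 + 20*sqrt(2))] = zoo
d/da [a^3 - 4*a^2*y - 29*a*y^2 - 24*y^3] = 3*a^2 - 8*a*y - 29*y^2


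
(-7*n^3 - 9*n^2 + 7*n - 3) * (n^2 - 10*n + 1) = -7*n^5 + 61*n^4 + 90*n^3 - 82*n^2 + 37*n - 3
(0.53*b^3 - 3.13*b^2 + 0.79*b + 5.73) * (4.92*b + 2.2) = 2.6076*b^4 - 14.2336*b^3 - 2.9992*b^2 + 29.9296*b + 12.606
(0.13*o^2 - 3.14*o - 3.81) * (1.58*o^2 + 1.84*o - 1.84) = 0.2054*o^4 - 4.722*o^3 - 12.0366*o^2 - 1.2328*o + 7.0104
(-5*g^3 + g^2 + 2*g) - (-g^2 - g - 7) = -5*g^3 + 2*g^2 + 3*g + 7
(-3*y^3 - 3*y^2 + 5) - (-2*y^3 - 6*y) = -y^3 - 3*y^2 + 6*y + 5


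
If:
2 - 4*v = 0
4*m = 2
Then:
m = 1/2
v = 1/2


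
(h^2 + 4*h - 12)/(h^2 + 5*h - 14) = (h + 6)/(h + 7)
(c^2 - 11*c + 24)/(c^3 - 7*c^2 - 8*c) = (c - 3)/(c*(c + 1))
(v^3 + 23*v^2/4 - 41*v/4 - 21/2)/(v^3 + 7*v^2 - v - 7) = (4*v^2 - 5*v - 6)/(4*(v^2 - 1))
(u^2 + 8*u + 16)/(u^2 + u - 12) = (u + 4)/(u - 3)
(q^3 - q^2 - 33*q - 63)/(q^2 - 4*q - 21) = q + 3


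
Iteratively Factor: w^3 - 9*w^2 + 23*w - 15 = (w - 3)*(w^2 - 6*w + 5) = (w - 3)*(w - 1)*(w - 5)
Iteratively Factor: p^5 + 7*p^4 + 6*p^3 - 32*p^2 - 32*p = (p - 2)*(p^4 + 9*p^3 + 24*p^2 + 16*p) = p*(p - 2)*(p^3 + 9*p^2 + 24*p + 16) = p*(p - 2)*(p + 4)*(p^2 + 5*p + 4) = p*(p - 2)*(p + 4)^2*(p + 1)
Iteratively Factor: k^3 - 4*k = (k)*(k^2 - 4) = k*(k + 2)*(k - 2)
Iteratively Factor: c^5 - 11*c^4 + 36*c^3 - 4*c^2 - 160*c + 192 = (c - 4)*(c^4 - 7*c^3 + 8*c^2 + 28*c - 48) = (c - 4)^2*(c^3 - 3*c^2 - 4*c + 12) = (c - 4)^2*(c - 2)*(c^2 - c - 6) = (c - 4)^2*(c - 2)*(c + 2)*(c - 3)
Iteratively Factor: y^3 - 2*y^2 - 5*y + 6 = (y - 3)*(y^2 + y - 2) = (y - 3)*(y - 1)*(y + 2)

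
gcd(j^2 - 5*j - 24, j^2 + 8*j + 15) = j + 3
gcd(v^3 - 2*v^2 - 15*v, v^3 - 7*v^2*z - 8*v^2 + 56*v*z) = v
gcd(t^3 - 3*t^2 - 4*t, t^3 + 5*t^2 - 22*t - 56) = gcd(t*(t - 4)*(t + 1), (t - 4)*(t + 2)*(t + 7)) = t - 4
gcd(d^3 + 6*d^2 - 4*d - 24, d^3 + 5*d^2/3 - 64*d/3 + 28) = d^2 + 4*d - 12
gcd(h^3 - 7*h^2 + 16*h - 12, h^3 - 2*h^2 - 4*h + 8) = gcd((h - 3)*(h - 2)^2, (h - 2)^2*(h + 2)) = h^2 - 4*h + 4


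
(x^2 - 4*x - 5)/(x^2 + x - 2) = (x^2 - 4*x - 5)/(x^2 + x - 2)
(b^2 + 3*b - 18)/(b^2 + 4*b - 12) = (b - 3)/(b - 2)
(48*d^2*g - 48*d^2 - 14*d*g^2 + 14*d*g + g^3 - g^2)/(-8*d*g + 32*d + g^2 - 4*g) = (-6*d*g + 6*d + g^2 - g)/(g - 4)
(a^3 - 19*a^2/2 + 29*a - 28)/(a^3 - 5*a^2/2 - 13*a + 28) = (2*a - 7)/(2*a + 7)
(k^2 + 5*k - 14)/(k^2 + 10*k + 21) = (k - 2)/(k + 3)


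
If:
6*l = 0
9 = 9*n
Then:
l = 0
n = 1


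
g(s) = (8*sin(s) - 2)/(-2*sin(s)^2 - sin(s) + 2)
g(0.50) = 1.73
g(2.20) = -38.57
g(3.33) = -1.65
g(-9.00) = -2.56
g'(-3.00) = -3.46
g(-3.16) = -0.94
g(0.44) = 1.16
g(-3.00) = -1.49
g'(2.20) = -789.15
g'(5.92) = 3.99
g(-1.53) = -9.97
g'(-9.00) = -4.25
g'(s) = (4*sin(s)*cos(s) + cos(s))*(8*sin(s) - 2)/(-2*sin(s)^2 - sin(s) + 2)^2 + 8*cos(s)/(-2*sin(s)^2 - sin(s) + 2) = 2*(-4*sin(s) - 8*cos(s)^2 + 15)*cos(s)/(sin(s) - 2*cos(s)^2)^2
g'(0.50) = 10.79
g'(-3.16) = -3.53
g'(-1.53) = 1.54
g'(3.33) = -3.52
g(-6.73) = -2.65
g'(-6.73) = 4.35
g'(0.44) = 8.32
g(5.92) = -2.30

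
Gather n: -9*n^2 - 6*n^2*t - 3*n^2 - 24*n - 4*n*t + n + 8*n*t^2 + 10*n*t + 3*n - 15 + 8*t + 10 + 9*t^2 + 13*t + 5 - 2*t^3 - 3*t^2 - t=n^2*(-6*t - 12) + n*(8*t^2 + 6*t - 20) - 2*t^3 + 6*t^2 + 20*t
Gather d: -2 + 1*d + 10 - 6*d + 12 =20 - 5*d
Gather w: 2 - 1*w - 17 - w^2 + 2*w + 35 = -w^2 + w + 20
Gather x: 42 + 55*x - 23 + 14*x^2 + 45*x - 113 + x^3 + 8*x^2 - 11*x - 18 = x^3 + 22*x^2 + 89*x - 112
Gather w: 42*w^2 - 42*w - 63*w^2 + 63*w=-21*w^2 + 21*w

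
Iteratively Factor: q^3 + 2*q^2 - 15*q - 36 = (q + 3)*(q^2 - q - 12) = (q + 3)^2*(q - 4)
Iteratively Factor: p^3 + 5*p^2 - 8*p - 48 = (p - 3)*(p^2 + 8*p + 16) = (p - 3)*(p + 4)*(p + 4)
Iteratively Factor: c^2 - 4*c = (c)*(c - 4)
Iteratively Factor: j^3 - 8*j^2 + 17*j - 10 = (j - 5)*(j^2 - 3*j + 2) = (j - 5)*(j - 2)*(j - 1)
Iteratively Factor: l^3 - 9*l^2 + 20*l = (l - 4)*(l^2 - 5*l) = (l - 5)*(l - 4)*(l)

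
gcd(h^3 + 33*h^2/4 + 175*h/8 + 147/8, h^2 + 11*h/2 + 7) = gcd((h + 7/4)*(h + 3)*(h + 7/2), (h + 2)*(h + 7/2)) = h + 7/2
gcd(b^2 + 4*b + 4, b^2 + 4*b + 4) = b^2 + 4*b + 4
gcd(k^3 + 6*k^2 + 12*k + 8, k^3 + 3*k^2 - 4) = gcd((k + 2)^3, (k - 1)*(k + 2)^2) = k^2 + 4*k + 4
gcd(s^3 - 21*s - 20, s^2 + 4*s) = s + 4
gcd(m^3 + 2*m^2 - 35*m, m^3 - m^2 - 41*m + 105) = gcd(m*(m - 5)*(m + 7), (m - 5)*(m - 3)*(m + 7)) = m^2 + 2*m - 35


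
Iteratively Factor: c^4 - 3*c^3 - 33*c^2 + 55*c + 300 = (c - 5)*(c^3 + 2*c^2 - 23*c - 60) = (c - 5)*(c + 4)*(c^2 - 2*c - 15) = (c - 5)*(c + 3)*(c + 4)*(c - 5)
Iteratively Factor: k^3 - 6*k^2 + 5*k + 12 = (k - 4)*(k^2 - 2*k - 3) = (k - 4)*(k - 3)*(k + 1)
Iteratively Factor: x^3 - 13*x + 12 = (x - 3)*(x^2 + 3*x - 4) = (x - 3)*(x - 1)*(x + 4)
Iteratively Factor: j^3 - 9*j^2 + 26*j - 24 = (j - 4)*(j^2 - 5*j + 6) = (j - 4)*(j - 2)*(j - 3)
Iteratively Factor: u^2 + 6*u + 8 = (u + 2)*(u + 4)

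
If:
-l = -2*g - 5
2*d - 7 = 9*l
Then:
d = 9*l/2 + 7/2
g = l/2 - 5/2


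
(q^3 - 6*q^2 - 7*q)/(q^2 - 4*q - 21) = q*(q + 1)/(q + 3)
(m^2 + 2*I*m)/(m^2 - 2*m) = (m + 2*I)/(m - 2)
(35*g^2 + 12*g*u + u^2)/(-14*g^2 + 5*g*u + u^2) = (5*g + u)/(-2*g + u)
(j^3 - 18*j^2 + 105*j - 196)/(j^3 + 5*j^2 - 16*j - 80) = (j^2 - 14*j + 49)/(j^2 + 9*j + 20)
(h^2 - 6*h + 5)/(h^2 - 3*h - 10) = (h - 1)/(h + 2)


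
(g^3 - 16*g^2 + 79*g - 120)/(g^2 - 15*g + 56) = (g^2 - 8*g + 15)/(g - 7)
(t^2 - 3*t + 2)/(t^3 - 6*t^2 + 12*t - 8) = (t - 1)/(t^2 - 4*t + 4)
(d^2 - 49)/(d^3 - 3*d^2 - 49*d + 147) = 1/(d - 3)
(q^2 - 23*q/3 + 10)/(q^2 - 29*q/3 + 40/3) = (q - 6)/(q - 8)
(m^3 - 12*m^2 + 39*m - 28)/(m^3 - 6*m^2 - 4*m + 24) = (m^3 - 12*m^2 + 39*m - 28)/(m^3 - 6*m^2 - 4*m + 24)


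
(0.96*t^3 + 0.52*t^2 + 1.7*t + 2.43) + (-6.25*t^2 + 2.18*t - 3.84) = 0.96*t^3 - 5.73*t^2 + 3.88*t - 1.41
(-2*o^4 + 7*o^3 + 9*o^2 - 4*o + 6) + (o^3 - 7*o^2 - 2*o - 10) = -2*o^4 + 8*o^3 + 2*o^2 - 6*o - 4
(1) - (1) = 0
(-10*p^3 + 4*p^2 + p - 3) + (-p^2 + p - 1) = -10*p^3 + 3*p^2 + 2*p - 4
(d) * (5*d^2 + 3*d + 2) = 5*d^3 + 3*d^2 + 2*d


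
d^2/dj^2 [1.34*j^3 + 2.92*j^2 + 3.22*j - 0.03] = 8.04*j + 5.84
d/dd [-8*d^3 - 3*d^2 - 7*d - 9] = -24*d^2 - 6*d - 7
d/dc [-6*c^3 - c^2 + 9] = 2*c*(-9*c - 1)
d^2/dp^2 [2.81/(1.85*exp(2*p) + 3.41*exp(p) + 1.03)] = (2.81*(3.7*exp(p) + 3.41)*(7.4*exp(p) + 6.82)*exp(p) - (20.794*exp(p) + 9.5821)*(1.85*exp(2*p) + 3.41*exp(p) + 1.03))*exp(p)/(1.85*exp(2*p) + 3.41*exp(p) + 1.03)^3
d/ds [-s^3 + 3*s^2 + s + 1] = -3*s^2 + 6*s + 1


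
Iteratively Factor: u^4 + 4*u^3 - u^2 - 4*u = (u + 4)*(u^3 - u) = u*(u + 4)*(u^2 - 1) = u*(u + 1)*(u + 4)*(u - 1)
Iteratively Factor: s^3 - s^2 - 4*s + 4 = (s - 2)*(s^2 + s - 2) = (s - 2)*(s - 1)*(s + 2)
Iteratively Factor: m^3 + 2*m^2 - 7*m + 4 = (m + 4)*(m^2 - 2*m + 1) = (m - 1)*(m + 4)*(m - 1)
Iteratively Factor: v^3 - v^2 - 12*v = (v - 4)*(v^2 + 3*v) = v*(v - 4)*(v + 3)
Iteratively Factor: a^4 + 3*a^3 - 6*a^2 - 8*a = (a + 1)*(a^3 + 2*a^2 - 8*a) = a*(a + 1)*(a^2 + 2*a - 8) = a*(a + 1)*(a + 4)*(a - 2)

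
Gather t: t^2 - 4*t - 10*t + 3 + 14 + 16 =t^2 - 14*t + 33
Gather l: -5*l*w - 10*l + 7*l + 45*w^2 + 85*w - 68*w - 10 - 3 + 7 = l*(-5*w - 3) + 45*w^2 + 17*w - 6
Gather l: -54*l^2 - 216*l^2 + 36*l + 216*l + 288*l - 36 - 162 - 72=-270*l^2 + 540*l - 270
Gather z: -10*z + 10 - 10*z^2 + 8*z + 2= -10*z^2 - 2*z + 12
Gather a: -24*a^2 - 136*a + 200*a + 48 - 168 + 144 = -24*a^2 + 64*a + 24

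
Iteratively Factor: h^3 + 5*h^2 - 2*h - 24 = (h - 2)*(h^2 + 7*h + 12) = (h - 2)*(h + 3)*(h + 4)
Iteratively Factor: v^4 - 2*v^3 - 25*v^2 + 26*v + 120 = (v - 3)*(v^3 + v^2 - 22*v - 40) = (v - 3)*(v + 2)*(v^2 - v - 20) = (v - 5)*(v - 3)*(v + 2)*(v + 4)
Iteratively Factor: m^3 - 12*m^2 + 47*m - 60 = (m - 3)*(m^2 - 9*m + 20) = (m - 5)*(m - 3)*(m - 4)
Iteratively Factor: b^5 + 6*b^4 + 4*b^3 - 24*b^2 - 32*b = (b + 2)*(b^4 + 4*b^3 - 4*b^2 - 16*b) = b*(b + 2)*(b^3 + 4*b^2 - 4*b - 16) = b*(b - 2)*(b + 2)*(b^2 + 6*b + 8) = b*(b - 2)*(b + 2)^2*(b + 4)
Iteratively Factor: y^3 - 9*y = (y - 3)*(y^2 + 3*y) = (y - 3)*(y + 3)*(y)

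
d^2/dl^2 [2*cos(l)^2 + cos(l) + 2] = -cos(l) - 4*cos(2*l)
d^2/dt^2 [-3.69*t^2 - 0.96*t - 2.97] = -7.38000000000000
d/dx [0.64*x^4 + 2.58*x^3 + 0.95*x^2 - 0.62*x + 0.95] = 2.56*x^3 + 7.74*x^2 + 1.9*x - 0.62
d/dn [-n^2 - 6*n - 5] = -2*n - 6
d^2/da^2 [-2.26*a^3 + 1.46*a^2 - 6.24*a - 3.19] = 2.92 - 13.56*a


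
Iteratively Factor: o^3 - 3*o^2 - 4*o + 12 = (o - 2)*(o^2 - o - 6) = (o - 3)*(o - 2)*(o + 2)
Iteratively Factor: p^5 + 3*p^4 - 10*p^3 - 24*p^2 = (p + 4)*(p^4 - p^3 - 6*p^2) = (p + 2)*(p + 4)*(p^3 - 3*p^2) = p*(p + 2)*(p + 4)*(p^2 - 3*p) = p^2*(p + 2)*(p + 4)*(p - 3)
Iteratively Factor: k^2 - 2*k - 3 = (k + 1)*(k - 3)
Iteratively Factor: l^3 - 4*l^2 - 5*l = (l)*(l^2 - 4*l - 5) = l*(l + 1)*(l - 5)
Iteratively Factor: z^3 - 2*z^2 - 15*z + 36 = (z + 4)*(z^2 - 6*z + 9) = (z - 3)*(z + 4)*(z - 3)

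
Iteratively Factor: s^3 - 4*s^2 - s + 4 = (s + 1)*(s^2 - 5*s + 4) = (s - 1)*(s + 1)*(s - 4)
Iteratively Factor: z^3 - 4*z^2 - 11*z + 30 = (z - 5)*(z^2 + z - 6) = (z - 5)*(z + 3)*(z - 2)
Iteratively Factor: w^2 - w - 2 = (w + 1)*(w - 2)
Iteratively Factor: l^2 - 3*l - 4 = (l - 4)*(l + 1)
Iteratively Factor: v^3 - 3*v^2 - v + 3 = (v + 1)*(v^2 - 4*v + 3) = (v - 3)*(v + 1)*(v - 1)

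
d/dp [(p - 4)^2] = 2*p - 8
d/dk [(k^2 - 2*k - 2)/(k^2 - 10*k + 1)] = 2*(-4*k^2 + 3*k - 11)/(k^4 - 20*k^3 + 102*k^2 - 20*k + 1)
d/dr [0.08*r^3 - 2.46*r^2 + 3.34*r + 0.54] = 0.24*r^2 - 4.92*r + 3.34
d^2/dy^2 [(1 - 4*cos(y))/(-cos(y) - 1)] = 5*(cos(y) - 2)/(cos(y) + 1)^2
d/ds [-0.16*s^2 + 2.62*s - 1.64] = 2.62 - 0.32*s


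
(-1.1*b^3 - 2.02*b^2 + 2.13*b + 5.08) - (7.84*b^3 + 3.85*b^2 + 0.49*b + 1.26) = -8.94*b^3 - 5.87*b^2 + 1.64*b + 3.82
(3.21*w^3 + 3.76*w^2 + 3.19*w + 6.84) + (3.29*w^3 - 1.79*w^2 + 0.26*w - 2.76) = 6.5*w^3 + 1.97*w^2 + 3.45*w + 4.08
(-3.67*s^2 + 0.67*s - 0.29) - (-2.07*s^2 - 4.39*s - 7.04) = -1.6*s^2 + 5.06*s + 6.75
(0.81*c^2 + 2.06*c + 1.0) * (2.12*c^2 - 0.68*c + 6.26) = 1.7172*c^4 + 3.8164*c^3 + 5.7898*c^2 + 12.2156*c + 6.26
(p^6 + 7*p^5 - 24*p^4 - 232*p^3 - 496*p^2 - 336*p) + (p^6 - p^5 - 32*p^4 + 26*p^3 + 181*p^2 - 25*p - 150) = 2*p^6 + 6*p^5 - 56*p^4 - 206*p^3 - 315*p^2 - 361*p - 150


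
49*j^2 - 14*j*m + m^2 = (-7*j + m)^2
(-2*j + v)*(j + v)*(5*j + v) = -10*j^3 - 7*j^2*v + 4*j*v^2 + v^3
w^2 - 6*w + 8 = (w - 4)*(w - 2)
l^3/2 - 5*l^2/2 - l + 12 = (l/2 + 1)*(l - 4)*(l - 3)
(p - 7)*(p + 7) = p^2 - 49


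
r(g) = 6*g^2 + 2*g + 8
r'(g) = 12*g + 2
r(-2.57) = 42.49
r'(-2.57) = -28.84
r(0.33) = 9.31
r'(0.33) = 5.96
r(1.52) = 24.90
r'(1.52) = 20.24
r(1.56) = 25.72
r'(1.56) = 20.72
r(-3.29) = 66.36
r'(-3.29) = -37.48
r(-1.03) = 12.31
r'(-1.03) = -10.36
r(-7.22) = 306.33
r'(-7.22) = -84.64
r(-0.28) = 7.91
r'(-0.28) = -1.36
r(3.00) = 68.00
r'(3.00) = 38.00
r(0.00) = 8.00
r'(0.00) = 2.00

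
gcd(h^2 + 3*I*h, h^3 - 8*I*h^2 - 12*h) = h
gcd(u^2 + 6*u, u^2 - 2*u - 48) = u + 6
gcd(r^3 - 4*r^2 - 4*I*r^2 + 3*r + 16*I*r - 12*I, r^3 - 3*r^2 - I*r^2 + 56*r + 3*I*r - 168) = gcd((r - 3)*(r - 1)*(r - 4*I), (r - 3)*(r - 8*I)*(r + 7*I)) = r - 3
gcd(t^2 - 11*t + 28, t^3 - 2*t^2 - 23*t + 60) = t - 4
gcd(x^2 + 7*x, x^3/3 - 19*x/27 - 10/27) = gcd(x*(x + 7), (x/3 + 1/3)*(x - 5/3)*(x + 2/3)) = 1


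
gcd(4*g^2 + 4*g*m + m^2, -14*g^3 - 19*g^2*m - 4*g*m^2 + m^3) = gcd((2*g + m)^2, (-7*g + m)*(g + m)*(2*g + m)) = 2*g + m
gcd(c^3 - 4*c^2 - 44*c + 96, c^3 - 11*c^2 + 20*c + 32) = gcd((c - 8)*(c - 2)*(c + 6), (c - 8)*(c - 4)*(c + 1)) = c - 8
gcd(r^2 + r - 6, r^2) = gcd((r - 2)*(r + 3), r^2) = 1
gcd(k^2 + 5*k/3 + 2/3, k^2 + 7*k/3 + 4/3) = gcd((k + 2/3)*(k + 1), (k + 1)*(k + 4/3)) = k + 1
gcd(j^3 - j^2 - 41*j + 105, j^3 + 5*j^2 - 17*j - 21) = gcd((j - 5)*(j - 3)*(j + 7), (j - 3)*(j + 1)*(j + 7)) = j^2 + 4*j - 21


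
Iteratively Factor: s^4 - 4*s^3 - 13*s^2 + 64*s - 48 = (s - 4)*(s^3 - 13*s + 12) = (s - 4)*(s + 4)*(s^2 - 4*s + 3) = (s - 4)*(s - 3)*(s + 4)*(s - 1)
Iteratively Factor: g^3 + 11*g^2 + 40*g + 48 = (g + 4)*(g^2 + 7*g + 12) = (g + 4)^2*(g + 3)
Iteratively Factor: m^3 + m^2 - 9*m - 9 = (m + 1)*(m^2 - 9) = (m - 3)*(m + 1)*(m + 3)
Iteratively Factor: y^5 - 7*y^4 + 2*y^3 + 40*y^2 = (y)*(y^4 - 7*y^3 + 2*y^2 + 40*y) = y*(y - 5)*(y^3 - 2*y^2 - 8*y) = y*(y - 5)*(y + 2)*(y^2 - 4*y) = y*(y - 5)*(y - 4)*(y + 2)*(y)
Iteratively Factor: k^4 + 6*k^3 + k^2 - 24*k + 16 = (k + 4)*(k^3 + 2*k^2 - 7*k + 4) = (k + 4)^2*(k^2 - 2*k + 1) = (k - 1)*(k + 4)^2*(k - 1)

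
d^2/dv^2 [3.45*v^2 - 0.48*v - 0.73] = 6.90000000000000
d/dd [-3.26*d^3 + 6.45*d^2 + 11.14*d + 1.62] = -9.78*d^2 + 12.9*d + 11.14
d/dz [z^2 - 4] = 2*z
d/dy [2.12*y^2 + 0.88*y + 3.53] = 4.24*y + 0.88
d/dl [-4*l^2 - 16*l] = -8*l - 16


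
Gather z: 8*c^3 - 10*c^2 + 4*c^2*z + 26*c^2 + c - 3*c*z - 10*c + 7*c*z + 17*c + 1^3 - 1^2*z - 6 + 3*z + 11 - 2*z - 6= 8*c^3 + 16*c^2 + 8*c + z*(4*c^2 + 4*c)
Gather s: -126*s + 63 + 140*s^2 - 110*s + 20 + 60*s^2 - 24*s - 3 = 200*s^2 - 260*s + 80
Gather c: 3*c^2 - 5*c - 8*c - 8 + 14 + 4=3*c^2 - 13*c + 10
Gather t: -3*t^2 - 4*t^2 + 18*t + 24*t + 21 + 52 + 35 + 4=-7*t^2 + 42*t + 112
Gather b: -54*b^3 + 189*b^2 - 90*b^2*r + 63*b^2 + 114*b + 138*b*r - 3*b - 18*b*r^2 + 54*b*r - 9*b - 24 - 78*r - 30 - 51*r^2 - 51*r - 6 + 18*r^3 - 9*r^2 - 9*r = -54*b^3 + b^2*(252 - 90*r) + b*(-18*r^2 + 192*r + 102) + 18*r^3 - 60*r^2 - 138*r - 60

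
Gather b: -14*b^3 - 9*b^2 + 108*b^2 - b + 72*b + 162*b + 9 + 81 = -14*b^3 + 99*b^2 + 233*b + 90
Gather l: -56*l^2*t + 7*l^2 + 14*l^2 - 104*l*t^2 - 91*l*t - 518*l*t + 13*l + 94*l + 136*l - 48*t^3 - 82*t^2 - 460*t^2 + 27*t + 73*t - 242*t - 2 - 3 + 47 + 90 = l^2*(21 - 56*t) + l*(-104*t^2 - 609*t + 243) - 48*t^3 - 542*t^2 - 142*t + 132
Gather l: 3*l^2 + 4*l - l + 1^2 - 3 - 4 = 3*l^2 + 3*l - 6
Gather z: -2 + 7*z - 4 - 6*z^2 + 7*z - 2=-6*z^2 + 14*z - 8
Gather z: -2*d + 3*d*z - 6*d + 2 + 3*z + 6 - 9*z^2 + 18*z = -8*d - 9*z^2 + z*(3*d + 21) + 8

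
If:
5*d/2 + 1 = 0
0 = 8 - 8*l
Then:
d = -2/5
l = 1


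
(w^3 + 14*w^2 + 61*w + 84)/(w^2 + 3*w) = w + 11 + 28/w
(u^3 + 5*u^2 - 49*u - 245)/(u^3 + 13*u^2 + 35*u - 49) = (u^2 - 2*u - 35)/(u^2 + 6*u - 7)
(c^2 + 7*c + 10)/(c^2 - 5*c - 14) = (c + 5)/(c - 7)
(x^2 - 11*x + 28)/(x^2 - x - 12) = (x - 7)/(x + 3)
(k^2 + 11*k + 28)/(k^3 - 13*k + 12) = (k + 7)/(k^2 - 4*k + 3)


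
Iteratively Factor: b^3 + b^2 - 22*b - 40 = (b - 5)*(b^2 + 6*b + 8) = (b - 5)*(b + 4)*(b + 2)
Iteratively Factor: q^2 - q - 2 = (q - 2)*(q + 1)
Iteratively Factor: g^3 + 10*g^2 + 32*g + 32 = (g + 2)*(g^2 + 8*g + 16) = (g + 2)*(g + 4)*(g + 4)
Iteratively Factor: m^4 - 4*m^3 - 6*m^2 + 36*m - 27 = (m - 3)*(m^3 - m^2 - 9*m + 9) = (m - 3)*(m - 1)*(m^2 - 9) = (m - 3)*(m - 1)*(m + 3)*(m - 3)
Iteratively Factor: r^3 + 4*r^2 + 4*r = (r)*(r^2 + 4*r + 4) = r*(r + 2)*(r + 2)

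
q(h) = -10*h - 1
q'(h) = -10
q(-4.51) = 44.10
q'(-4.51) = -10.00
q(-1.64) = 15.40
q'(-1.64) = -10.00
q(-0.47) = 3.70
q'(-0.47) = -10.00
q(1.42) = -15.20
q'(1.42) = -10.00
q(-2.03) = 19.30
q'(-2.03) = -10.00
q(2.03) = -21.30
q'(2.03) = -10.00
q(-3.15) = 30.50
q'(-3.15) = -10.00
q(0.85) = -9.50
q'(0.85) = -10.00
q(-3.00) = 29.00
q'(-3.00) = -10.00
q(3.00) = -31.00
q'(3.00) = -10.00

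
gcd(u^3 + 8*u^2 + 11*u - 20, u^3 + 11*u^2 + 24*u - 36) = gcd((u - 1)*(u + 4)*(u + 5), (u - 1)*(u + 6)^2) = u - 1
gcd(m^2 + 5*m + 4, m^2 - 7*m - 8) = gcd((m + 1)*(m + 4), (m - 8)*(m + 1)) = m + 1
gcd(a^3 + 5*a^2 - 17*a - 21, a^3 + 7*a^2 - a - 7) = a^2 + 8*a + 7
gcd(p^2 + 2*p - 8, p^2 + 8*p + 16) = p + 4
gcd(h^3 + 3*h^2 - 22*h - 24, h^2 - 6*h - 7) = h + 1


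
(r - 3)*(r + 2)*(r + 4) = r^3 + 3*r^2 - 10*r - 24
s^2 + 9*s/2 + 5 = (s + 2)*(s + 5/2)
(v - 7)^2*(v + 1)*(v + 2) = v^4 - 11*v^3 + 9*v^2 + 119*v + 98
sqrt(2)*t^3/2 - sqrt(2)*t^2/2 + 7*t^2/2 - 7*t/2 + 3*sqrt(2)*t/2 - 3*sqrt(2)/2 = (t - 1)*(t + 3*sqrt(2))*(sqrt(2)*t/2 + 1/2)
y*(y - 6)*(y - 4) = y^3 - 10*y^2 + 24*y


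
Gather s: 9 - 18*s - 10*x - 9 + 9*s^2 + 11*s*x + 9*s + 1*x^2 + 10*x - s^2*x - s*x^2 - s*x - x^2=s^2*(9 - x) + s*(-x^2 + 10*x - 9)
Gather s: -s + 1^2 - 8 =-s - 7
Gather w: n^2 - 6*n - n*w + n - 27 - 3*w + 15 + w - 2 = n^2 - 5*n + w*(-n - 2) - 14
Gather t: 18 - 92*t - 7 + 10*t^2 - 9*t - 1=10*t^2 - 101*t + 10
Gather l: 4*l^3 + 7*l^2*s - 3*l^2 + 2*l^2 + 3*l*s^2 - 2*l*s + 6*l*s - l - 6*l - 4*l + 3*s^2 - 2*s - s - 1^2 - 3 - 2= 4*l^3 + l^2*(7*s - 1) + l*(3*s^2 + 4*s - 11) + 3*s^2 - 3*s - 6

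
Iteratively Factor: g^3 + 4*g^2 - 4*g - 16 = (g + 2)*(g^2 + 2*g - 8) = (g + 2)*(g + 4)*(g - 2)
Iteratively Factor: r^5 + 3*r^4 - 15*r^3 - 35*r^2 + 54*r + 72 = (r - 3)*(r^4 + 6*r^3 + 3*r^2 - 26*r - 24) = (r - 3)*(r - 2)*(r^3 + 8*r^2 + 19*r + 12) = (r - 3)*(r - 2)*(r + 3)*(r^2 + 5*r + 4) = (r - 3)*(r - 2)*(r + 3)*(r + 4)*(r + 1)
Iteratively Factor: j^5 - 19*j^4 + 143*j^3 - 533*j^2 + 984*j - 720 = (j - 5)*(j^4 - 14*j^3 + 73*j^2 - 168*j + 144) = (j - 5)*(j - 3)*(j^3 - 11*j^2 + 40*j - 48) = (j - 5)*(j - 4)*(j - 3)*(j^2 - 7*j + 12) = (j - 5)*(j - 4)*(j - 3)^2*(j - 4)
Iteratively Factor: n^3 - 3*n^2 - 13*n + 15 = (n + 3)*(n^2 - 6*n + 5) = (n - 1)*(n + 3)*(n - 5)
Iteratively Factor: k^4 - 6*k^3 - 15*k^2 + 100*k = (k)*(k^3 - 6*k^2 - 15*k + 100) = k*(k - 5)*(k^2 - k - 20) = k*(k - 5)*(k + 4)*(k - 5)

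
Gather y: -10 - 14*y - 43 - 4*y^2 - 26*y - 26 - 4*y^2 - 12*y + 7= -8*y^2 - 52*y - 72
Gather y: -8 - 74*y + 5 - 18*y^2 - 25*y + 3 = -18*y^2 - 99*y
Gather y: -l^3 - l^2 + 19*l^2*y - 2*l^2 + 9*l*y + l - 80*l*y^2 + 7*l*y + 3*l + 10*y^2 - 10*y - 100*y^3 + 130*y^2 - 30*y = -l^3 - 3*l^2 + 4*l - 100*y^3 + y^2*(140 - 80*l) + y*(19*l^2 + 16*l - 40)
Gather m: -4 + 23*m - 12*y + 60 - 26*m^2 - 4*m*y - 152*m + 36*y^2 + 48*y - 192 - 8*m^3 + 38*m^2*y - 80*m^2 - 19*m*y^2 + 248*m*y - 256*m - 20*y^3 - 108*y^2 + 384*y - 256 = -8*m^3 + m^2*(38*y - 106) + m*(-19*y^2 + 244*y - 385) - 20*y^3 - 72*y^2 + 420*y - 392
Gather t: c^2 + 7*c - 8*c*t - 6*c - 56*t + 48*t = c^2 + c + t*(-8*c - 8)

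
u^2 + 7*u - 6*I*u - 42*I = (u + 7)*(u - 6*I)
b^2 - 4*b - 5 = (b - 5)*(b + 1)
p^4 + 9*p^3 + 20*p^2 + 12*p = p*(p + 1)*(p + 2)*(p + 6)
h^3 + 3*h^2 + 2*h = h*(h + 1)*(h + 2)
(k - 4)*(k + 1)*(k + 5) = k^3 + 2*k^2 - 19*k - 20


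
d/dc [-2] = 0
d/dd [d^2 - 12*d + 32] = 2*d - 12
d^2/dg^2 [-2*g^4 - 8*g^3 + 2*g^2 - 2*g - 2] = -24*g^2 - 48*g + 4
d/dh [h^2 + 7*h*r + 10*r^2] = 2*h + 7*r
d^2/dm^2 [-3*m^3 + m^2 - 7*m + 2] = 2 - 18*m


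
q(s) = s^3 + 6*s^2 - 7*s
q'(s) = 3*s^2 + 12*s - 7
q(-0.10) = 0.76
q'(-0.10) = -8.17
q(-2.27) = 35.11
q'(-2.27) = -18.78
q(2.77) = 47.90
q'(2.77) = 49.26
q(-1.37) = 18.28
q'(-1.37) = -17.81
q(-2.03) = 30.57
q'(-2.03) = -19.00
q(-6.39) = 28.81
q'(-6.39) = 38.82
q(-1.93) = 28.67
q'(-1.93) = -18.99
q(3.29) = 77.53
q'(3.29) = 64.95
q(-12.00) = -780.00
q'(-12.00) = 281.00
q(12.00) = 2508.00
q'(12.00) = 569.00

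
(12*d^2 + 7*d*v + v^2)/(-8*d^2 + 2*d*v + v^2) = (3*d + v)/(-2*d + v)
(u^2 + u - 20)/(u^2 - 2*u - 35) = (u - 4)/(u - 7)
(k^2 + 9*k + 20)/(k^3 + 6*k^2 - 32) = (k + 5)/(k^2 + 2*k - 8)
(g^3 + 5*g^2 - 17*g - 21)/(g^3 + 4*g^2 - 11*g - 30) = (g^2 + 8*g + 7)/(g^2 + 7*g + 10)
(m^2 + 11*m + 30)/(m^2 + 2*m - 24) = (m + 5)/(m - 4)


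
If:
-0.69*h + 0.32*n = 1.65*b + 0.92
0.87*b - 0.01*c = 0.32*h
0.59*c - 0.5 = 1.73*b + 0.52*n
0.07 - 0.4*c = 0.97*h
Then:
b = -0.16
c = 1.31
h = -0.47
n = 1.05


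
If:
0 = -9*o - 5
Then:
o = -5/9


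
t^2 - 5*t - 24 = (t - 8)*(t + 3)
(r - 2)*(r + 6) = r^2 + 4*r - 12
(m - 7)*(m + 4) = m^2 - 3*m - 28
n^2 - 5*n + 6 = (n - 3)*(n - 2)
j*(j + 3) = j^2 + 3*j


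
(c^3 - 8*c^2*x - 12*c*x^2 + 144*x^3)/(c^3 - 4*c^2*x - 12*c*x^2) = (c^2 - 2*c*x - 24*x^2)/(c*(c + 2*x))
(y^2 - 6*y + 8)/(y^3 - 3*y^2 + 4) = (y - 4)/(y^2 - y - 2)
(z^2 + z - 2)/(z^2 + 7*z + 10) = (z - 1)/(z + 5)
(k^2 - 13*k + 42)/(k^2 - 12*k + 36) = (k - 7)/(k - 6)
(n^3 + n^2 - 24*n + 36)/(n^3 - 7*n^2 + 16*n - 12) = (n + 6)/(n - 2)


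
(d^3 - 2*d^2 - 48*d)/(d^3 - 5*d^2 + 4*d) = (d^2 - 2*d - 48)/(d^2 - 5*d + 4)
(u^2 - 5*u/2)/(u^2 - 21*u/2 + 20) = u/(u - 8)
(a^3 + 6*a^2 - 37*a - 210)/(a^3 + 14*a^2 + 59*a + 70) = (a - 6)/(a + 2)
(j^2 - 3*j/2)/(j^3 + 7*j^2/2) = (2*j - 3)/(j*(2*j + 7))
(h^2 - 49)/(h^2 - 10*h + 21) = (h + 7)/(h - 3)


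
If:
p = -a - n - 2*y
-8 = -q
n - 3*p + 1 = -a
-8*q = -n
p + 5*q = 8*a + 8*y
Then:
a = 1213/7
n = 64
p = 556/7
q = 8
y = -2217/14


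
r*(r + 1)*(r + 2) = r^3 + 3*r^2 + 2*r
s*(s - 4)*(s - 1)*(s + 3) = s^4 - 2*s^3 - 11*s^2 + 12*s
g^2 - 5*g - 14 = (g - 7)*(g + 2)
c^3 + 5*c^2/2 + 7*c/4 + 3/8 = (c + 1/2)^2*(c + 3/2)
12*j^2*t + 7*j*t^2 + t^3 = t*(3*j + t)*(4*j + t)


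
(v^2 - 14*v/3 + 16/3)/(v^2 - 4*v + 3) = (3*v^2 - 14*v + 16)/(3*(v^2 - 4*v + 3))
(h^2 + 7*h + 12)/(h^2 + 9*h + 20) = (h + 3)/(h + 5)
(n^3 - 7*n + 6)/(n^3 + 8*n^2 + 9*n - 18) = (n - 2)/(n + 6)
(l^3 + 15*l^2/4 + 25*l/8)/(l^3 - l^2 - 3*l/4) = (8*l^2 + 30*l + 25)/(2*(4*l^2 - 4*l - 3))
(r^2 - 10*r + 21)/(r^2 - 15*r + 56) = (r - 3)/(r - 8)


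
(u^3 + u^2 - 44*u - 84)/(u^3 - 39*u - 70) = (u + 6)/(u + 5)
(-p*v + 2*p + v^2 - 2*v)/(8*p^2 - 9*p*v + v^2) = (2 - v)/(8*p - v)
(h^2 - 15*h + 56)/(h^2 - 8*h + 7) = (h - 8)/(h - 1)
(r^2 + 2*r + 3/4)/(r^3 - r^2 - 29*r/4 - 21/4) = (2*r + 1)/(2*r^2 - 5*r - 7)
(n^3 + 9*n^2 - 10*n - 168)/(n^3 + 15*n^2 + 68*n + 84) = (n - 4)/(n + 2)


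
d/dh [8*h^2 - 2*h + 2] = 16*h - 2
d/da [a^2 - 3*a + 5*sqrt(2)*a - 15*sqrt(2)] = 2*a - 3 + 5*sqrt(2)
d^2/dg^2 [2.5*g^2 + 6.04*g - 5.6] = 5.00000000000000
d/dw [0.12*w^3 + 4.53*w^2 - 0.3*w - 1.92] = 0.36*w^2 + 9.06*w - 0.3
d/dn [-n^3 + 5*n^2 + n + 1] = -3*n^2 + 10*n + 1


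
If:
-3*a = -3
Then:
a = 1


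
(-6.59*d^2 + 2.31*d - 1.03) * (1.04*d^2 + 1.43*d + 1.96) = -6.8536*d^4 - 7.0213*d^3 - 10.6843*d^2 + 3.0547*d - 2.0188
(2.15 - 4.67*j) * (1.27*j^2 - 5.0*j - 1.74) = -5.9309*j^3 + 26.0805*j^2 - 2.6242*j - 3.741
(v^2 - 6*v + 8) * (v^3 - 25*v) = v^5 - 6*v^4 - 17*v^3 + 150*v^2 - 200*v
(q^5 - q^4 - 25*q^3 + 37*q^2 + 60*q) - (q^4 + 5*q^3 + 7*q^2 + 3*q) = q^5 - 2*q^4 - 30*q^3 + 30*q^2 + 57*q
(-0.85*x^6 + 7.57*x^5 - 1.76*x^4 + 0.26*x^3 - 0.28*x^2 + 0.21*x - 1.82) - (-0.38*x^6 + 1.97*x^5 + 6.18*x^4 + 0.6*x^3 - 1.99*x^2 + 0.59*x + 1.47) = -0.47*x^6 + 5.6*x^5 - 7.94*x^4 - 0.34*x^3 + 1.71*x^2 - 0.38*x - 3.29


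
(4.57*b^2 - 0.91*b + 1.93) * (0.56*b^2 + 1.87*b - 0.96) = 2.5592*b^4 + 8.0363*b^3 - 5.0081*b^2 + 4.4827*b - 1.8528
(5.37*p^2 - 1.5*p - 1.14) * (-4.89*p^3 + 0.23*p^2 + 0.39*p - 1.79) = -26.2593*p^5 + 8.5701*p^4 + 7.3239*p^3 - 10.4595*p^2 + 2.2404*p + 2.0406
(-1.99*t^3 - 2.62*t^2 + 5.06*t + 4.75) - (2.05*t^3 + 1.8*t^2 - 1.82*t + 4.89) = -4.04*t^3 - 4.42*t^2 + 6.88*t - 0.14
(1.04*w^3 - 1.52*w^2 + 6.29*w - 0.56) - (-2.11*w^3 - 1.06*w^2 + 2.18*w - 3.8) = 3.15*w^3 - 0.46*w^2 + 4.11*w + 3.24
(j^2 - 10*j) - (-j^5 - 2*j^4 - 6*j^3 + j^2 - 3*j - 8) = j^5 + 2*j^4 + 6*j^3 - 7*j + 8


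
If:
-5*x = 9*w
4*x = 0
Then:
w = 0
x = 0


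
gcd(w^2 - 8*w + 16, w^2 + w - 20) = w - 4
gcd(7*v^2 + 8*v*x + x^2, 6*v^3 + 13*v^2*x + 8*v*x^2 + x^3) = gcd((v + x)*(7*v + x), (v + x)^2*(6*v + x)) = v + x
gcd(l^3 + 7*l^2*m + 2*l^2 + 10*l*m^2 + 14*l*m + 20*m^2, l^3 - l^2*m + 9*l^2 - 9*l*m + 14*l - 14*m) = l + 2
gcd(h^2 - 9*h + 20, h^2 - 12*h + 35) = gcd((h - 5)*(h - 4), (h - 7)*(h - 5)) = h - 5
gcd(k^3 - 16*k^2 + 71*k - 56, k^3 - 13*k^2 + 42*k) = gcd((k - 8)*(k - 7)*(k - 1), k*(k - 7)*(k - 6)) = k - 7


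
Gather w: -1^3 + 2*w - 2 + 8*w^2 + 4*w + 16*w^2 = 24*w^2 + 6*w - 3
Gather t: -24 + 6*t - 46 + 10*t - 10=16*t - 80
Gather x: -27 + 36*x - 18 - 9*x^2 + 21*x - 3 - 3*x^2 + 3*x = -12*x^2 + 60*x - 48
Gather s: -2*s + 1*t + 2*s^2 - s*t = 2*s^2 + s*(-t - 2) + t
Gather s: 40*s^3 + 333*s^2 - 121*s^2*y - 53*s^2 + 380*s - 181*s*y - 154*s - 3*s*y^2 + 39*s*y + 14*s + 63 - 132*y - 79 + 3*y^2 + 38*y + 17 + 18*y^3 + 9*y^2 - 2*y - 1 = 40*s^3 + s^2*(280 - 121*y) + s*(-3*y^2 - 142*y + 240) + 18*y^3 + 12*y^2 - 96*y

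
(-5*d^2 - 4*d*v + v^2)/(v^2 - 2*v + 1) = (-5*d^2 - 4*d*v + v^2)/(v^2 - 2*v + 1)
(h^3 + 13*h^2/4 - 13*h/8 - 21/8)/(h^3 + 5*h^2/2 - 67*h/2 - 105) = (h^2 - h/4 - 3/4)/(h^2 - h - 30)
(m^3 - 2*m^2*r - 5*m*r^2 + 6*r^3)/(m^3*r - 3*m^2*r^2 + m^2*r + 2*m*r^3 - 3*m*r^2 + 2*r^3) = (-m^2 + m*r + 6*r^2)/(r*(-m^2 + 2*m*r - m + 2*r))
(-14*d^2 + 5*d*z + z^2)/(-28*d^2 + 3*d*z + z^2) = (-2*d + z)/(-4*d + z)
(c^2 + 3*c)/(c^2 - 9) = c/(c - 3)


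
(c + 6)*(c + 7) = c^2 + 13*c + 42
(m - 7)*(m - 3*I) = m^2 - 7*m - 3*I*m + 21*I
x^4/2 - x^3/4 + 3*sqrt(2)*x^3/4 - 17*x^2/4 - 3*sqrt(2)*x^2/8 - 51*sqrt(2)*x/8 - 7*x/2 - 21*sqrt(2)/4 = (x/2 + 1)*(x - 7/2)*(x + 1)*(x + 3*sqrt(2)/2)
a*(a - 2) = a^2 - 2*a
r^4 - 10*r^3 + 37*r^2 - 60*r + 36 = (r - 3)^2*(r - 2)^2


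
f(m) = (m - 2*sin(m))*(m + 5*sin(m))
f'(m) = (1 - 2*cos(m))*(m + 5*sin(m)) + (m - 2*sin(m))*(5*cos(m) + 1) = 3*m*cos(m) + 2*m + 3*sin(m) - 10*sin(2*m)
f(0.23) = -0.31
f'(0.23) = -2.62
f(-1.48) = -3.31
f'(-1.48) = -4.54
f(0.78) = -2.69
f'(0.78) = -4.67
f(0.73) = -2.45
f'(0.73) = -4.85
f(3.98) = 1.43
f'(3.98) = -12.20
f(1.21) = -3.89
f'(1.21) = -0.10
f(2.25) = 4.26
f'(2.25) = 12.37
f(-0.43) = -1.02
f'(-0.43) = 4.30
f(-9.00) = 90.43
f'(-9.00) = -2.15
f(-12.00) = 121.80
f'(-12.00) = -61.82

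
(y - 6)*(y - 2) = y^2 - 8*y + 12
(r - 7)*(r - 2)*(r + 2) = r^3 - 7*r^2 - 4*r + 28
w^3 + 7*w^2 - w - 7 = (w - 1)*(w + 1)*(w + 7)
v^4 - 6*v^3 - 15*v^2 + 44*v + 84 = (v - 7)*(v - 3)*(v + 2)^2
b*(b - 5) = b^2 - 5*b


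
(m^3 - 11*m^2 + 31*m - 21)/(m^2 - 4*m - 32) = (-m^3 + 11*m^2 - 31*m + 21)/(-m^2 + 4*m + 32)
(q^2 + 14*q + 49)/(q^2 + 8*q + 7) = (q + 7)/(q + 1)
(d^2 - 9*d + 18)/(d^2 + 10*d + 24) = (d^2 - 9*d + 18)/(d^2 + 10*d + 24)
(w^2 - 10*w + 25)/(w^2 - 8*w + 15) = (w - 5)/(w - 3)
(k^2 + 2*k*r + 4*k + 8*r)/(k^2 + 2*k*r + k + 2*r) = (k + 4)/(k + 1)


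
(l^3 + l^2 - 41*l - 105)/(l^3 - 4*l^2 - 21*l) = (l + 5)/l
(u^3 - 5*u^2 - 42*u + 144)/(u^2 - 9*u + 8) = (u^2 + 3*u - 18)/(u - 1)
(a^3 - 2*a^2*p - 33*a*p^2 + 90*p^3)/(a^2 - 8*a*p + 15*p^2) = a + 6*p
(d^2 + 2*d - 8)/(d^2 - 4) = (d + 4)/(d + 2)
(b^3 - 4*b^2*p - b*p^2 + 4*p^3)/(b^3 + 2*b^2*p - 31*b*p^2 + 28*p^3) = (b + p)/(b + 7*p)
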